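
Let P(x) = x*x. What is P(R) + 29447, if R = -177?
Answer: 60776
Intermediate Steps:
P(x) = x²
P(R) + 29447 = (-177)² + 29447 = 31329 + 29447 = 60776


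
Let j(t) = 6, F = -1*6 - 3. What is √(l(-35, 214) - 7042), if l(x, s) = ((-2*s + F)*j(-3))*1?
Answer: 8*I*√151 ≈ 98.306*I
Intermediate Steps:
F = -9 (F = -6 - 3 = -9)
l(x, s) = -54 - 12*s (l(x, s) = ((-2*s - 9)*6)*1 = ((-9 - 2*s)*6)*1 = (-54 - 12*s)*1 = -54 - 12*s)
√(l(-35, 214) - 7042) = √((-54 - 12*214) - 7042) = √((-54 - 2568) - 7042) = √(-2622 - 7042) = √(-9664) = 8*I*√151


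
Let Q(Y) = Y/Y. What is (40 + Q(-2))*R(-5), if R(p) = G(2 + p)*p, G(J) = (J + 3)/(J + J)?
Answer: 0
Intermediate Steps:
G(J) = (3 + J)/(2*J) (G(J) = (3 + J)/((2*J)) = (3 + J)*(1/(2*J)) = (3 + J)/(2*J))
Q(Y) = 1
R(p) = p*(5 + p)/(2*(2 + p)) (R(p) = ((3 + (2 + p))/(2*(2 + p)))*p = ((5 + p)/(2*(2 + p)))*p = p*(5 + p)/(2*(2 + p)))
(40 + Q(-2))*R(-5) = (40 + 1)*((1/2)*(-5)*(5 - 5)/(2 - 5)) = 41*((1/2)*(-5)*0/(-3)) = 41*((1/2)*(-5)*(-1/3)*0) = 41*0 = 0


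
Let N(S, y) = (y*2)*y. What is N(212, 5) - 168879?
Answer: -168829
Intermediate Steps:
N(S, y) = 2*y² (N(S, y) = (2*y)*y = 2*y²)
N(212, 5) - 168879 = 2*5² - 168879 = 2*25 - 168879 = 50 - 168879 = -168829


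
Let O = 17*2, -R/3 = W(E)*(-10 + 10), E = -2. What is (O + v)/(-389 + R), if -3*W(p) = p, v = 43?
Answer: -77/389 ≈ -0.19794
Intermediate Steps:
W(p) = -p/3
R = 0 (R = -3*(-⅓*(-2))*(-10 + 10) = -2*0 = -3*0 = 0)
O = 34
(O + v)/(-389 + R) = (34 + 43)/(-389 + 0) = 77/(-389) = 77*(-1/389) = -77/389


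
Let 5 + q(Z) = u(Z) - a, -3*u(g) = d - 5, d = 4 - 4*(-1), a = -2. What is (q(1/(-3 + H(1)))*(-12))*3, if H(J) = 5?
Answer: 144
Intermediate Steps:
d = 8 (d = 4 + 4 = 8)
u(g) = -1 (u(g) = -(8 - 5)/3 = -1/3*3 = -1)
q(Z) = -4 (q(Z) = -5 + (-1 - 1*(-2)) = -5 + (-1 + 2) = -5 + 1 = -4)
(q(1/(-3 + H(1)))*(-12))*3 = -4*(-12)*3 = 48*3 = 144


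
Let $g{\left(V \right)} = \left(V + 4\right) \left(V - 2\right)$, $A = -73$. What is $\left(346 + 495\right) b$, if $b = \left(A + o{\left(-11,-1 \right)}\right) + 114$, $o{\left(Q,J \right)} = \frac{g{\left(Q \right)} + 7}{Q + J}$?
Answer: $\frac{165677}{6} \approx 27613.0$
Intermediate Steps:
$g{\left(V \right)} = \left(-2 + V\right) \left(4 + V\right)$ ($g{\left(V \right)} = \left(4 + V\right) \left(-2 + V\right) = \left(-2 + V\right) \left(4 + V\right)$)
$o{\left(Q,J \right)} = \frac{-1 + Q^{2} + 2 Q}{J + Q}$ ($o{\left(Q,J \right)} = \frac{\left(-8 + Q^{2} + 2 Q\right) + 7}{Q + J} = \frac{-1 + Q^{2} + 2 Q}{J + Q}$)
$b = \frac{197}{6}$ ($b = \left(-73 + \frac{-1 + \left(-11\right)^{2} + 2 \left(-11\right)}{-1 - 11}\right) + 114 = \left(-73 + \frac{-1 + 121 - 22}{-12}\right) + 114 = \left(-73 - \frac{49}{6}\right) + 114 = - \frac{487}{6} + 114 = \frac{197}{6} \approx 32.833$)
$\left(346 + 495\right) b = \left(346 + 495\right) \frac{197}{6} = 841 \cdot \frac{197}{6} = \frac{165677}{6}$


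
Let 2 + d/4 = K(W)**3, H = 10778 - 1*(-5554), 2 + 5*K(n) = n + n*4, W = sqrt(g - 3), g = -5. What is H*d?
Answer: 61538976/125 - 24563328*I*sqrt(2)/25 ≈ 4.9231e+5 - 1.3895e+6*I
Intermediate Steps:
W = 2*I*sqrt(2) (W = sqrt(-5 - 3) = sqrt(-8) = 2*I*sqrt(2) ≈ 2.8284*I)
K(n) = -2/5 + n (K(n) = -2/5 + (n + n*4)/5 = -2/5 + (n + 4*n)/5 = -2/5 + (5*n)/5 = -2/5 + n)
H = 16332 (H = 10778 + 5554 = 16332)
d = -8 + 4*(-2/5 + 2*I*sqrt(2))**3 ≈ 30.144 - 85.079*I
H*d = 16332*(3768/125 - 1504*I*sqrt(2)/25) = 61538976/125 - 24563328*I*sqrt(2)/25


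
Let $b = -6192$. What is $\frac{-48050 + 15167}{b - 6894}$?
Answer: $\frac{10961}{4362} \approx 2.5128$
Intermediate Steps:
$\frac{-48050 + 15167}{b - 6894} = \frac{-48050 + 15167}{-6192 - 6894} = - \frac{32883}{-13086} = \left(-32883\right) \left(- \frac{1}{13086}\right) = \frac{10961}{4362}$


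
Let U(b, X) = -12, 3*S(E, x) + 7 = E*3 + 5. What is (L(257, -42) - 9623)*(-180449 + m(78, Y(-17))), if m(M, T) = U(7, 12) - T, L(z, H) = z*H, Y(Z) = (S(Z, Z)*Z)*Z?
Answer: 10740689522/3 ≈ 3.5802e+9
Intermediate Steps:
S(E, x) = -2/3 + E (S(E, x) = -7/3 + (E*3 + 5)/3 = -7/3 + (3*E + 5)/3 = -7/3 + (5 + 3*E)/3 = -7/3 + (5/3 + E) = -2/3 + E)
Y(Z) = Z**2*(-2/3 + Z) (Y(Z) = ((-2/3 + Z)*Z)*Z = (Z*(-2/3 + Z))*Z = Z**2*(-2/3 + Z))
L(z, H) = H*z
m(M, T) = -12 - T
(L(257, -42) - 9623)*(-180449 + m(78, Y(-17))) = (-42*257 - 9623)*(-180449 + (-12 - (-17)**2*(-2/3 - 17))) = (-10794 - 9623)*(-180449 + (-12 - 289*(-53)/3)) = -20417*(-180449 + (-12 - 1*(-15317/3))) = -20417*(-180449 + (-12 + 15317/3)) = -20417*(-180449 + 15281/3) = -20417*(-526066/3) = 10740689522/3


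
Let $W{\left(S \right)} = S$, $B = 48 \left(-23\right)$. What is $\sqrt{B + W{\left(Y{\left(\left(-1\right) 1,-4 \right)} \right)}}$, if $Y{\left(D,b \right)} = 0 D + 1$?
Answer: $i \sqrt{1103} \approx 33.211 i$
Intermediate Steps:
$Y{\left(D,b \right)} = 1$ ($Y{\left(D,b \right)} = 0 + 1 = 1$)
$B = -1104$
$\sqrt{B + W{\left(Y{\left(\left(-1\right) 1,-4 \right)} \right)}} = \sqrt{-1104 + 1} = \sqrt{-1103} = i \sqrt{1103}$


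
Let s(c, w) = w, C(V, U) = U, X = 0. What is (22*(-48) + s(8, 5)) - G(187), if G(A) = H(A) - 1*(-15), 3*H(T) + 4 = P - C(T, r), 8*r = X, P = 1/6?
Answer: -19165/18 ≈ -1064.7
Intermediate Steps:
P = 1/6 ≈ 0.16667
r = 0 (r = (1/8)*0 = 0)
H(T) = -23/18 (H(T) = -4/3 + (1/6 - 1*0)/3 = -4/3 + (1/6 + 0)/3 = -4/3 + (1/3)*(1/6) = -4/3 + 1/18 = -23/18)
G(A) = 247/18 (G(A) = -23/18 - 1*(-15) = -23/18 + 15 = 247/18)
(22*(-48) + s(8, 5)) - G(187) = (22*(-48) + 5) - 1*247/18 = (-1056 + 5) - 247/18 = -1051 - 247/18 = -19165/18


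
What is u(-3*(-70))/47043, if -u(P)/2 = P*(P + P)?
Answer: -19600/5227 ≈ -3.7498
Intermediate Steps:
u(P) = -4*P**2 (u(P) = -2*P*(P + P) = -2*P*2*P = -4*P**2)
u(-3*(-70))/47043 = -4*(-3*(-70))**2/47043 = -4*210**2*(1/47043) = -4*44100*(1/47043) = -176400*1/47043 = -19600/5227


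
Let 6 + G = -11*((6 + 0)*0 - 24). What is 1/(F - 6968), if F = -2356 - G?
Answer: -1/9582 ≈ -0.00010436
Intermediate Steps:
G = 258 (G = -6 - 11*((6 + 0)*0 - 24) = -6 - 11*(6*0 - 24) = -6 - 11*(0 - 24) = -6 - 11*(-24) = -6 + 264 = 258)
F = -2614 (F = -2356 - 1*258 = -2356 - 258 = -2614)
1/(F - 6968) = 1/(-2614 - 6968) = 1/(-9582) = -1/9582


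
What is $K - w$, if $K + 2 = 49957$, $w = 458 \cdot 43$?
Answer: $30261$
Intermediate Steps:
$w = 19694$
$K = 49955$ ($K = -2 + 49957 = 49955$)
$K - w = 49955 - 19694 = 30261$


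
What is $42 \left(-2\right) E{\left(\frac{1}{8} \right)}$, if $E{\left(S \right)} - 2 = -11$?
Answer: $756$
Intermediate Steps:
$E{\left(S \right)} = -9$ ($E{\left(S \right)} = 2 - 11 = -9$)
$42 \left(-2\right) E{\left(\frac{1}{8} \right)} = 42 \left(-2\right) \left(-9\right) = \left(-84\right) \left(-9\right) = 756$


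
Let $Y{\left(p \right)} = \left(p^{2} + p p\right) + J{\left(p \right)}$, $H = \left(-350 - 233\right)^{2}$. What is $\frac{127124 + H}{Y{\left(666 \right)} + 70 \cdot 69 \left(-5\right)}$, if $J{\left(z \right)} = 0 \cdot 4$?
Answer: $\frac{155671}{287654} \approx 0.54117$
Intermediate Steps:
$J{\left(z \right)} = 0$
$H = 339889$ ($H = \left(-583\right)^{2} = 339889$)
$Y{\left(p \right)} = 2 p^{2}$ ($Y{\left(p \right)} = \left(p^{2} + p p\right) + 0 = \left(p^{2} + p^{2}\right) + 0 = 2 p^{2} + 0 = 2 p^{2}$)
$\frac{127124 + H}{Y{\left(666 \right)} + 70 \cdot 69 \left(-5\right)} = \frac{127124 + 339889}{2 \cdot 666^{2} + 70 \cdot 69 \left(-5\right)} = \frac{467013}{2 \cdot 443556 + 4830 \left(-5\right)} = \frac{467013}{887112 - 24150} = \frac{467013}{862962} = 467013 \cdot \frac{1}{862962} = \frac{155671}{287654}$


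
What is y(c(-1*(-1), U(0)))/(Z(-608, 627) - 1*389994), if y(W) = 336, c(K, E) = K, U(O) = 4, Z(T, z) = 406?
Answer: -84/97397 ≈ -0.00086245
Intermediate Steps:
y(c(-1*(-1), U(0)))/(Z(-608, 627) - 1*389994) = 336/(406 - 1*389994) = 336/(406 - 389994) = 336/(-389588) = 336*(-1/389588) = -84/97397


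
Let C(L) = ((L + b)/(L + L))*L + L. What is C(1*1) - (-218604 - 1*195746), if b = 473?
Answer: 414588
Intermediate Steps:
C(L) = 473/2 + 3*L/2 (C(L) = ((L + 473)/(L + L))*L + L = ((473 + L)/((2*L)))*L + L = ((473 + L)*(1/(2*L)))*L + L = ((473 + L)/(2*L))*L + L = (473/2 + L/2) + L = 473/2 + 3*L/2)
C(1*1) - (-218604 - 1*195746) = (473/2 + 3*(1*1)/2) - (-218604 - 1*195746) = (473/2 + (3/2)*1) - (-218604 - 195746) = (473/2 + 3/2) - 1*(-414350) = 238 + 414350 = 414588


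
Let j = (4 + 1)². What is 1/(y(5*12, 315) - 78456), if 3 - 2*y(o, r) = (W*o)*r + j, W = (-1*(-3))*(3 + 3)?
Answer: -1/248567 ≈ -4.0231e-6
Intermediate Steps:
W = 18 (W = 3*6 = 18)
j = 25 (j = 5² = 25)
y(o, r) = -11 - 9*o*r (y(o, r) = 3/2 - ((18*o)*r + 25)/2 = 3/2 - (18*o*r + 25)/2 = 3/2 - (25 + 18*o*r)/2 = 3/2 + (-25/2 - 9*o*r) = -11 - 9*o*r)
1/(y(5*12, 315) - 78456) = 1/((-11 - 9*5*12*315) - 78456) = 1/((-11 - 9*60*315) - 78456) = 1/((-11 - 170100) - 78456) = 1/(-170111 - 78456) = 1/(-248567) = -1/248567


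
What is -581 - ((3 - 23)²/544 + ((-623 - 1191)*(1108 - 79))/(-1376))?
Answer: -22670127/11696 ≈ -1938.3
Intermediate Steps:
-581 - ((3 - 23)²/544 + ((-623 - 1191)*(1108 - 79))/(-1376)) = -581 - ((-20)²*(1/544) - 1814*1029*(-1/1376)) = -581 - (400*(1/544) - 1866606*(-1/1376)) = -581 - (25/34 + 933303/688) = -581 - 1*15874751/11696 = -581 - 15874751/11696 = -22670127/11696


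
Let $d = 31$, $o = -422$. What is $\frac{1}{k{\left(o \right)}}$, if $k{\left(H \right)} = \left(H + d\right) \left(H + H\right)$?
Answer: $\frac{1}{330004} \approx 3.0303 \cdot 10^{-6}$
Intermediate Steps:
$k{\left(H \right)} = 2 H \left(31 + H\right)$ ($k{\left(H \right)} = \left(H + 31\right) \left(H + H\right) = \left(31 + H\right) 2 H = 2 H \left(31 + H\right)$)
$\frac{1}{k{\left(o \right)}} = \frac{1}{2 \left(-422\right) \left(31 - 422\right)} = \frac{1}{2 \left(-422\right) \left(-391\right)} = \frac{1}{330004}$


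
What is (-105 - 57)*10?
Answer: -1620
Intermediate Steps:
(-105 - 57)*10 = -162*10 = -1620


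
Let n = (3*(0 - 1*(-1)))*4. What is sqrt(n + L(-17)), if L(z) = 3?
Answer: sqrt(15) ≈ 3.8730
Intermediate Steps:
n = 12 (n = (3*(0 + 1))*4 = (3*1)*4 = 3*4 = 12)
sqrt(n + L(-17)) = sqrt(12 + 3) = sqrt(15)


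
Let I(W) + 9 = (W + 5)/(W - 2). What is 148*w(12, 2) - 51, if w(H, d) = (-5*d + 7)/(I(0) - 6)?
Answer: -897/35 ≈ -25.629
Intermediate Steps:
I(W) = -9 + (5 + W)/(-2 + W) (I(W) = -9 + (W + 5)/(W - 2) = -9 + (5 + W)/(-2 + W))
w(H, d) = -⅖ + 2*d/7 (w(H, d) = (-5*d + 7)/((23 - 8*0)/(-2 + 0) - 6) = (7 - 5*d)/((23 + 0)/(-2) - 6) = (7 - 5*d)/(-½*23 - 6) = (7 - 5*d)/(-23/2 - 6) = (7 - 5*d)/(-35/2) = (7 - 5*d)*(-2/35) = -⅖ + 2*d/7)
148*w(12, 2) - 51 = 148*(-⅖ + (2/7)*2) - 51 = 148*(-⅖ + 4/7) - 51 = 148*(6/35) - 51 = 888/35 - 51 = -897/35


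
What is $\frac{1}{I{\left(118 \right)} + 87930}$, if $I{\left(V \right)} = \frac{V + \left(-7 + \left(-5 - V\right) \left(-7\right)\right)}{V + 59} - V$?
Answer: $\frac{59}{5181232} \approx 1.1387 \cdot 10^{-5}$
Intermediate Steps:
$I{\left(V \right)} = - V + \frac{28 + 8 V}{59 + V}$ ($I{\left(V \right)} = \frac{V + \left(-7 + \left(35 + 7 V\right)\right)}{59 + V} - V = \frac{V + \left(28 + 7 V\right)}{59 + V} - V = \frac{28 + 8 V}{59 + V} - V = - V + \frac{28 + 8 V}{59 + V}$)
$\frac{1}{I{\left(118 \right)} + 87930} = \frac{1}{\frac{28 - 118^{2} - 6018}{59 + 118} + 87930} = \frac{1}{\frac{28 - 13924 - 6018}{177} + 87930} = \frac{1}{\frac{1}{177} \left(-19914\right) + 87930} = \frac{1}{- \frac{6638}{59} + 87930} = \frac{1}{\frac{5181232}{59}} = \frac{59}{5181232}$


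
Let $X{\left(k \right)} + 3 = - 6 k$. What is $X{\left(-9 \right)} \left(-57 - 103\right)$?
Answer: $-8160$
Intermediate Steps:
$X{\left(k \right)} = -3 - 6 k$
$X{\left(-9 \right)} \left(-57 - 103\right) = \left(-3 - -54\right) \left(-57 - 103\right) = \left(-3 + 54\right) \left(-160\right) = 51 \left(-160\right) = -8160$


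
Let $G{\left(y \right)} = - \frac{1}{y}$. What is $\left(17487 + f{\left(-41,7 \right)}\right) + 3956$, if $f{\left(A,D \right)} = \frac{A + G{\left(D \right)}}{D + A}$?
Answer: $\frac{2551861}{119} \approx 21444.0$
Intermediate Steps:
$f{\left(A,D \right)} = \frac{A - \frac{1}{D}}{A + D}$ ($f{\left(A,D \right)} = \frac{A - \frac{1}{D}}{D + A} = \frac{A - \frac{1}{D}}{A + D}$)
$\left(17487 + f{\left(-41,7 \right)}\right) + 3956 = \left(17487 + \frac{-1 - 287}{7 \left(-41 + 7\right)}\right) + 3956 = \left(17487 + \frac{-1 - 287}{7 \left(-34\right)}\right) + 3956 = \left(17487 + \frac{1}{7} \left(- \frac{1}{34}\right) \left(-288\right)\right) + 3956 = \left(17487 + \frac{144}{119}\right) + 3956 = \frac{2081097}{119} + 3956 = \frac{2551861}{119}$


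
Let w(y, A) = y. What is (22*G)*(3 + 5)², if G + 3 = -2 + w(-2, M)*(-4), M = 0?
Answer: 4224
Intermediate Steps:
G = 3 (G = -3 + (-2 - 2*(-4)) = -3 + (-2 + 8) = -3 + 6 = 3)
(22*G)*(3 + 5)² = (22*3)*(3 + 5)² = 66*8² = 66*64 = 4224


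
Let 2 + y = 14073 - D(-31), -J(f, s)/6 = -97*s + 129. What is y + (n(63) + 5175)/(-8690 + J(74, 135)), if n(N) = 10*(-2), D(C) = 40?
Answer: 969631441/69106 ≈ 14031.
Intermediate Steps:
n(N) = -20
J(f, s) = -774 + 582*s (J(f, s) = -6*(-97*s + 129) = -6*(129 - 97*s) = -774 + 582*s)
y = 14031 (y = -2 + (14073 - 1*40) = -2 + (14073 - 40) = -2 + 14033 = 14031)
y + (n(63) + 5175)/(-8690 + J(74, 135)) = 14031 + (-20 + 5175)/(-8690 + (-774 + 582*135)) = 14031 + 5155/(-8690 + (-774 + 78570)) = 14031 + 5155/(-8690 + 77796) = 14031 + 5155/69106 = 969631441/69106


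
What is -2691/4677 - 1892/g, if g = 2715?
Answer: -5384983/4232685 ≈ -1.2722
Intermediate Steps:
-2691/4677 - 1892/g = -2691/4677 - 1892/2715 = -2691*1/4677 - 1892*1/2715 = -897/1559 - 1892/2715 = -5384983/4232685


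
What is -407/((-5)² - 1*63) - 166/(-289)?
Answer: 123931/10982 ≈ 11.285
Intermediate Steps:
-407/((-5)² - 1*63) - 166/(-289) = -407/(25 - 63) - 166*(-1/289) = -407/(-38) + 166/289 = -407*(-1/38) + 166/289 = 407/38 + 166/289 = 123931/10982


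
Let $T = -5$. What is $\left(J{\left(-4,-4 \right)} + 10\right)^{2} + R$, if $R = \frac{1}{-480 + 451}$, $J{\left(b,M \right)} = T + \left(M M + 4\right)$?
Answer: $\frac{18124}{29} \approx 624.97$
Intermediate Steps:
$J{\left(b,M \right)} = -1 + M^{2}$ ($J{\left(b,M \right)} = -5 + \left(M M + 4\right) = -5 + \left(M^{2} + 4\right) = -5 + \left(4 + M^{2}\right) = -1 + M^{2}$)
$R = - \frac{1}{29}$ ($R = \frac{1}{-29} = - \frac{1}{29} \approx -0.034483$)
$\left(J{\left(-4,-4 \right)} + 10\right)^{2} + R = \left(\left(-1 + \left(-4\right)^{2}\right) + 10\right)^{2} - \frac{1}{29} = \left(\left(-1 + 16\right) + 10\right)^{2} - \frac{1}{29} = \left(15 + 10\right)^{2} - \frac{1}{29} = 25^{2} - \frac{1}{29} = 625 - \frac{1}{29} = \frac{18124}{29}$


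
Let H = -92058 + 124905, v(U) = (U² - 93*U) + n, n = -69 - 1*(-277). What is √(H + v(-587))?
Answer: √432215 ≈ 657.43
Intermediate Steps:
n = 208 (n = -69 + 277 = 208)
v(U) = 208 + U² - 93*U (v(U) = (U² - 93*U) + 208 = 208 + U² - 93*U)
H = 32847
√(H + v(-587)) = √(32847 + (208 + (-587)² - 93*(-587))) = √(32847 + (208 + 344569 + 54591)) = √(32847 + 399368) = √432215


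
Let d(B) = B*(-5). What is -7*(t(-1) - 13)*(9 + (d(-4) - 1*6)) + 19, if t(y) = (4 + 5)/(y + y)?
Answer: 5673/2 ≈ 2836.5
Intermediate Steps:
d(B) = -5*B
t(y) = 9/(2*y) (t(y) = 9/((2*y)) = 9*(1/(2*y)) = 9/(2*y))
-7*(t(-1) - 13)*(9 + (d(-4) - 1*6)) + 19 = -7*((9/2)/(-1) - 13)*(9 + (-5*(-4) - 1*6)) + 19 = -7*((9/2)*(-1) - 13)*(9 + (20 - 6)) + 19 = -7*(-9/2 - 13)*(9 + 14) + 19 = -(-245)*23/2 + 19 = -7*(-805/2) + 19 = 5635/2 + 19 = 5673/2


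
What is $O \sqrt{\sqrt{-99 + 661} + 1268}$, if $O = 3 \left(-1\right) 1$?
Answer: $- 3 \sqrt{1268 + \sqrt{562}} \approx -107.82$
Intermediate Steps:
$O = -3$ ($O = \left(-3\right) 1 = -3$)
$O \sqrt{\sqrt{-99 + 661} + 1268} = - 3 \sqrt{\sqrt{-99 + 661} + 1268} = - 3 \sqrt{\sqrt{562} + 1268} = - 3 \sqrt{1268 + \sqrt{562}}$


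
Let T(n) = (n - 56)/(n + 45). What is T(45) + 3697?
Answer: 332719/90 ≈ 3696.9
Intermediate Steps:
T(n) = (-56 + n)/(45 + n)
T(45) + 3697 = (-56 + 45)/(45 + 45) + 3697 = -11/90 + 3697 = 332719/90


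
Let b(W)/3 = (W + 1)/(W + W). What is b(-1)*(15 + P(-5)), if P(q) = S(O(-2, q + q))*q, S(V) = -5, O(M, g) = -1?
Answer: 0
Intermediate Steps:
b(W) = 3*(1 + W)/(2*W) (b(W) = 3*((W + 1)/(W + W)) = 3*((1 + W)/((2*W))) = 3*((1 + W)*(1/(2*W))) = 3*((1 + W)/(2*W)) = 3*(1 + W)/(2*W))
P(q) = -5*q
b(-1)*(15 + P(-5)) = ((3/2)*(1 - 1)/(-1))*(15 - 5*(-5)) = ((3/2)*(-1)*0)*(15 + 25) = 0*40 = 0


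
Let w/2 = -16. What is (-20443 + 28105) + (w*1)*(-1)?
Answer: 7694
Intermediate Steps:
w = -32 (w = 2*(-16) = -32)
(-20443 + 28105) + (w*1)*(-1) = (-20443 + 28105) - 32*1*(-1) = 7662 - 32*(-1) = 7662 + 32 = 7694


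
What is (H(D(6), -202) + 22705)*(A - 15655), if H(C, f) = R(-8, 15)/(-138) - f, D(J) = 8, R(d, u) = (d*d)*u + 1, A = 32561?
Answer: 26713212865/69 ≈ 3.8715e+8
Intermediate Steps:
R(d, u) = 1 + u*d**2 (R(d, u) = d**2*u + 1 = u*d**2 + 1 = 1 + u*d**2)
H(C, f) = -961/138 - f (H(C, f) = (1 + 15*(-8)**2)/(-138) - f = (1 + 15*64)*(-1/138) - f = (1 + 960)*(-1/138) - f = 961*(-1/138) - f = -961/138 - f)
(H(D(6), -202) + 22705)*(A - 15655) = ((-961/138 - 1*(-202)) + 22705)*(32561 - 15655) = ((-961/138 + 202) + 22705)*16906 = (26915/138 + 22705)*16906 = (3160205/138)*16906 = 26713212865/69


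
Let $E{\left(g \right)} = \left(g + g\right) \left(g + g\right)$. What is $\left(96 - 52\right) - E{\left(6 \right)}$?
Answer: $-100$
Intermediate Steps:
$E{\left(g \right)} = 4 g^{2}$ ($E{\left(g \right)} = 2 g 2 g = 4 g^{2}$)
$\left(96 - 52\right) - E{\left(6 \right)} = \left(96 - 52\right) - 4 \cdot 6^{2} = \left(96 - 52\right) - 4 \cdot 36 = 44 - 144 = -100$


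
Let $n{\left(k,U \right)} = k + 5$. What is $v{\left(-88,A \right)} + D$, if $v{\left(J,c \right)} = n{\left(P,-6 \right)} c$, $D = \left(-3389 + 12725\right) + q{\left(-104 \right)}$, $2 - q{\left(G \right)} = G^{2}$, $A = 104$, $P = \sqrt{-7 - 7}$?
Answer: $-958 + 104 i \sqrt{14} \approx -958.0 + 389.13 i$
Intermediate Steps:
$P = i \sqrt{14}$ ($P = \sqrt{-14} = i \sqrt{14} \approx 3.7417 i$)
$n{\left(k,U \right)} = 5 + k$
$q{\left(G \right)} = 2 - G^{2}$
$D = -1478$ ($D = \left(-3389 + 12725\right) + \left(2 - \left(-104\right)^{2}\right) = 9336 + \left(2 - 10816\right) = 9336 - 10814 = -1478$)
$v{\left(J,c \right)} = c \left(5 + i \sqrt{14}\right)$ ($v{\left(J,c \right)} = \left(5 + i \sqrt{14}\right) c = c \left(5 + i \sqrt{14}\right)$)
$v{\left(-88,A \right)} + D = 104 \left(5 + i \sqrt{14}\right) - 1478 = \left(520 + 104 i \sqrt{14}\right) - 1478 = -958 + 104 i \sqrt{14}$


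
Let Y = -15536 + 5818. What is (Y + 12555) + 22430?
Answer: 25267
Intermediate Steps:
Y = -9718
(Y + 12555) + 22430 = (-9718 + 12555) + 22430 = 2837 + 22430 = 25267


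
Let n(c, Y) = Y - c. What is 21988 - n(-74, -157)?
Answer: 22071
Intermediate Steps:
21988 - n(-74, -157) = 21988 - (-157 - 1*(-74)) = 21988 - (-157 + 74) = 21988 - 1*(-83) = 21988 + 83 = 22071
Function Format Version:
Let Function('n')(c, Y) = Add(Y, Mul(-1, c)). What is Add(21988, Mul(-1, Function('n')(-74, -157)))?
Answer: 22071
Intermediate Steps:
Add(21988, Mul(-1, Function('n')(-74, -157))) = Add(21988, Mul(-1, Add(-157, Mul(-1, -74)))) = Add(21988, Mul(-1, Add(-157, 74))) = Add(21988, Mul(-1, -83)) = Add(21988, 83) = 22071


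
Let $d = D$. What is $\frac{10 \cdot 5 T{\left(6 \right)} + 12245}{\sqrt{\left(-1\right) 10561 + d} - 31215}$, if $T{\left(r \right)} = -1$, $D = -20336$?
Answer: $- \frac{42296325}{108267458} - \frac{4065 i \sqrt{3433}}{108267458} \approx -0.39067 - 0.0021999 i$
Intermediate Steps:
$d = -20336$
$\frac{10 \cdot 5 T{\left(6 \right)} + 12245}{\sqrt{\left(-1\right) 10561 + d} - 31215} = \frac{10 \cdot 5 \left(-1\right) + 12245}{\sqrt{\left(-1\right) 10561 - 20336} - 31215} = \frac{50 \left(-1\right) + 12245}{\sqrt{-10561 - 20336} - 31215} = \frac{-50 + 12245}{\sqrt{-30897} - 31215} = \frac{12195}{3 i \sqrt{3433} - 31215} = \frac{12195}{-31215 + 3 i \sqrt{3433}}$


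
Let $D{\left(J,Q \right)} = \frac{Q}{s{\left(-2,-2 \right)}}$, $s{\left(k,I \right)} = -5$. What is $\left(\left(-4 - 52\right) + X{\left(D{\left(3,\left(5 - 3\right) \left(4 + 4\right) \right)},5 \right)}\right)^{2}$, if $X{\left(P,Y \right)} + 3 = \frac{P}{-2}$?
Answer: $\frac{82369}{25} \approx 3294.8$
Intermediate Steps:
$D{\left(J,Q \right)} = - \frac{Q}{5}$ ($D{\left(J,Q \right)} = \frac{Q}{-5} = Q \left(- \frac{1}{5}\right) = - \frac{Q}{5}$)
$X{\left(P,Y \right)} = -3 - \frac{P}{2}$ ($X{\left(P,Y \right)} = -3 + \frac{P}{-2} = -3 + P \left(- \frac{1}{2}\right) = -3 - \frac{P}{2}$)
$\left(\left(-4 - 52\right) + X{\left(D{\left(3,\left(5 - 3\right) \left(4 + 4\right) \right)},5 \right)}\right)^{2} = \left(\left(-4 - 52\right) - \left(3 + \frac{\left(- \frac{1}{5}\right) \left(5 - 3\right) \left(4 + 4\right)}{2}\right)\right)^{2} = \left(\left(-4 - 52\right) - \left(3 + \frac{\left(- \frac{1}{5}\right) 2 \cdot 8}{2}\right)\right)^{2} = \left(-56 - \left(3 + \frac{\left(- \frac{1}{5}\right) 16}{2}\right)\right)^{2} = \left(-56 - \frac{7}{5}\right)^{2} = \left(- \frac{287}{5}\right)^{2} = \frac{82369}{25}$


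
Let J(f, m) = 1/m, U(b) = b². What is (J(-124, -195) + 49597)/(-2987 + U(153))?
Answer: 4835707/1991145 ≈ 2.4286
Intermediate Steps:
(J(-124, -195) + 49597)/(-2987 + U(153)) = (1/(-195) + 49597)/(-2987 + 153²) = (-1/195 + 49597)/(-2987 + 23409) = (9671414/195)/20422 = (9671414/195)*(1/20422) = 4835707/1991145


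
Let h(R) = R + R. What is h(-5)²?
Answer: 100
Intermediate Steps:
h(R) = 2*R
h(-5)² = (2*(-5))² = (-10)² = 100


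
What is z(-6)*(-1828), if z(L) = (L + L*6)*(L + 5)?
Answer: -76776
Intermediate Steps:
z(L) = 7*L*(5 + L) (z(L) = (L + 6*L)*(5 + L) = (7*L)*(5 + L) = 7*L*(5 + L))
z(-6)*(-1828) = (7*(-6)*(5 - 6))*(-1828) = (7*(-6)*(-1))*(-1828) = 42*(-1828) = -76776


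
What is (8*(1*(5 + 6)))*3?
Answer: 264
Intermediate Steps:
(8*(1*(5 + 6)))*3 = (8*(1*11))*3 = (8*11)*3 = 88*3 = 264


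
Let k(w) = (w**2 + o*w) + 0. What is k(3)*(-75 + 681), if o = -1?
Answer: 3636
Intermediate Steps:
k(w) = w**2 - w (k(w) = (w**2 - w) + 0 = w**2 - w)
k(3)*(-75 + 681) = (3*(-1 + 3))*(-75 + 681) = (3*2)*606 = 6*606 = 3636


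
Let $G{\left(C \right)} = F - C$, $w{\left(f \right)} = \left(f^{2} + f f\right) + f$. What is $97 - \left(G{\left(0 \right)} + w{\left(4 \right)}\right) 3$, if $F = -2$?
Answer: $-5$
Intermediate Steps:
$w{\left(f \right)} = f + 2 f^{2}$ ($w{\left(f \right)} = \left(f^{2} + f^{2}\right) + f = 2 f^{2} + f = f + 2 f^{2}$)
$G{\left(C \right)} = -2 - C$
$97 - \left(G{\left(0 \right)} + w{\left(4 \right)}\right) 3 = 97 - \left(\left(-2 - 0\right) + 4 \left(1 + 2 \cdot 4\right)\right) 3 = 97 - \left(\left(-2 + 0\right) + 4 \left(1 + 8\right)\right) 3 = 97 - \left(-2 + 4 \cdot 9\right) 3 = 97 - \left(-2 + 36\right) 3 = 97 - 34 \cdot 3 = 97 - 102 = -5$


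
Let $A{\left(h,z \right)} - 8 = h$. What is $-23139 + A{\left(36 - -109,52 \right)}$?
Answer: $-22986$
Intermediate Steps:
$A{\left(h,z \right)} = 8 + h$
$-23139 + A{\left(36 - -109,52 \right)} = -23139 + \left(8 + \left(36 - -109\right)\right) = -23139 + \left(8 + \left(36 + 109\right)\right) = -23139 + \left(8 + 145\right) = -23139 + 153 = -22986$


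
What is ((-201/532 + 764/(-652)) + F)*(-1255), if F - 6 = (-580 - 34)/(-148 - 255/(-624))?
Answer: -28767188526605/2662094484 ≈ -10806.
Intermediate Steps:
F = 311906/30699 (F = 6 + (-580 - 34)/(-148 - 255/(-624)) = 6 - 614/(-148 - 255*(-1/624)) = 6 - 614/(-148 + 85/208) = 6 - 614/(-30699/208) = 6 - 614*(-208/30699) = 6 + 127712/30699 = 311906/30699 ≈ 10.160)
((-201/532 + 764/(-652)) + F)*(-1255) = ((-201/532 + 764/(-652)) + 311906/30699)*(-1255) = ((-201*1/532 + 764*(-1/652)) + 311906/30699)*(-1255) = ((-201/532 - 191/163) + 311906/30699)*(-1255) = (-134375/86716 + 311906/30699)*(-1255) = (22922062571/2662094484)*(-1255) = -28767188526605/2662094484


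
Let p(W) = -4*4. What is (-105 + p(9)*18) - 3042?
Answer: -3435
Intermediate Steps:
p(W) = -16
(-105 + p(9)*18) - 3042 = (-105 - 16*18) - 3042 = (-105 - 288) - 3042 = -393 - 3042 = -3435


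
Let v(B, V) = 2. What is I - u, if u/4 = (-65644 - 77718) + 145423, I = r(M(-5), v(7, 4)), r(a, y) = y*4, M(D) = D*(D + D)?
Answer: -8236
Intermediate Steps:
M(D) = 2*D² (M(D) = D*(2*D) = 2*D²)
r(a, y) = 4*y
I = 8 (I = 4*2 = 8)
u = 8244 (u = 4*((-65644 - 77718) + 145423) = 4*(-143362 + 145423) = 4*2061 = 8244)
I - u = 8 - 1*8244 = 8 - 8244 = -8236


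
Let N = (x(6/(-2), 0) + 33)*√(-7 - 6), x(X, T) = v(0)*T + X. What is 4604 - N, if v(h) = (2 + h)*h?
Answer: 4604 - 30*I*√13 ≈ 4604.0 - 108.17*I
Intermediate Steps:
v(h) = h*(2 + h)
x(X, T) = X (x(X, T) = (0*(2 + 0))*T + X = (0*2)*T + X = 0*T + X = 0 + X = X)
N = 30*I*√13 (N = (6/(-2) + 33)*√(-7 - 6) = (6*(-½) + 33)*√(-13) = (-3 + 33)*(I*√13) = 30*(I*√13) = 30*I*√13 ≈ 108.17*I)
4604 - N = 4604 - 30*I*√13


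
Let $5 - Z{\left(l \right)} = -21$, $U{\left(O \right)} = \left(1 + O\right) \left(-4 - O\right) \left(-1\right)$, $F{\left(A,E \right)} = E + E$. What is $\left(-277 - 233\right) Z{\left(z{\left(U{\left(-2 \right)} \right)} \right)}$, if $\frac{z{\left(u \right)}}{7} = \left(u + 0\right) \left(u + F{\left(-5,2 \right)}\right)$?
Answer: $-13260$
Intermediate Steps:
$F{\left(A,E \right)} = 2 E$
$U{\left(O \right)} = - \left(1 + O\right) \left(-4 - O\right)$
$z{\left(u \right)} = 7 u \left(4 + u\right)$ ($z{\left(u \right)} = 7 \left(u + 0\right) \left(u + 2 \cdot 2\right) = 7 u \left(u + 4\right) = 7 u \left(4 + u\right)$)
$Z{\left(l \right)} = 26$ ($Z{\left(l \right)} = 5 - -21 = 5 + 21 = 26$)
$\left(-277 - 233\right) Z{\left(z{\left(U{\left(-2 \right)} \right)} \right)} = \left(-277 - 233\right) 26 = \left(-510\right) 26 = -13260$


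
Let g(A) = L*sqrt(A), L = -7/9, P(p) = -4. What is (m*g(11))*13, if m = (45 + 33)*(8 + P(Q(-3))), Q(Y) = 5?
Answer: -9464*sqrt(11)/3 ≈ -10463.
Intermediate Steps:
L = -7/9 (L = -7*1/9 = -7/9 ≈ -0.77778)
g(A) = -7*sqrt(A)/9
m = 312 (m = (45 + 33)*(8 - 4) = 78*4 = 312)
(m*g(11))*13 = (312*(-7*sqrt(11)/9))*13 = -728*sqrt(11)/3*13 = -9464*sqrt(11)/3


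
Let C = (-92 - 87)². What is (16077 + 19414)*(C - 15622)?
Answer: 582726729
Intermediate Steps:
C = 32041 (C = (-179)² = 32041)
(16077 + 19414)*(C - 15622) = (16077 + 19414)*(32041 - 15622) = 35491*16419 = 582726729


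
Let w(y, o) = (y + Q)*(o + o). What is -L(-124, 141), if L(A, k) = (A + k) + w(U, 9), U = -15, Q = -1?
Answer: 271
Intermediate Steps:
w(y, o) = 2*o*(-1 + y) (w(y, o) = (y - 1)*(o + o) = (-1 + y)*(2*o) = 2*o*(-1 + y))
L(A, k) = -288 + A + k (L(A, k) = (A + k) + 2*9*(-1 - 15) = (A + k) + 2*9*(-16) = (A + k) - 288 = -288 + A + k)
-L(-124, 141) = -(-288 - 124 + 141) = -1*(-271) = 271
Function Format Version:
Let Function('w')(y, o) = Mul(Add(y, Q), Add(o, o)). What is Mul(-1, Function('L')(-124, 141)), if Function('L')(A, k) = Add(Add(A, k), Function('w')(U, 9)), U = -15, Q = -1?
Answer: 271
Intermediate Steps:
Function('w')(y, o) = Mul(2, o, Add(-1, y)) (Function('w')(y, o) = Mul(Add(y, -1), Add(o, o)) = Mul(Add(-1, y), Mul(2, o)) = Mul(2, o, Add(-1, y)))
Function('L')(A, k) = Add(-288, A, k) (Function('L')(A, k) = Add(Add(A, k), Mul(2, 9, Add(-1, -15))) = Add(Add(A, k), Mul(2, 9, -16)) = Add(Add(A, k), -288) = Add(-288, A, k))
Mul(-1, Function('L')(-124, 141)) = Mul(-1, Add(-288, -124, 141)) = Mul(-1, -271) = 271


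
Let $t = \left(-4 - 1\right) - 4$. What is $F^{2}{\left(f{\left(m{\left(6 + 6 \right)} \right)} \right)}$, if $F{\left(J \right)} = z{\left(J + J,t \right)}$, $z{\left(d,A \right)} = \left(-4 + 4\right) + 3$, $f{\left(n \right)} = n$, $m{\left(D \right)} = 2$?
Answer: $9$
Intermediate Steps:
$t = -9$ ($t = -5 - 4 = -9$)
$z{\left(d,A \right)} = 3$ ($z{\left(d,A \right)} = 0 + 3 = 3$)
$F{\left(J \right)} = 3$
$F^{2}{\left(f{\left(m{\left(6 + 6 \right)} \right)} \right)} = 3^{2} = 9$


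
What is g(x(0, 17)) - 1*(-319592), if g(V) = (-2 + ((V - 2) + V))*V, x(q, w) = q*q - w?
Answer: 320238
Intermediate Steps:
x(q, w) = q² - w
g(V) = V*(-4 + 2*V) (g(V) = (-2 + ((-2 + V) + V))*V = (-2 + (-2 + 2*V))*V = (-4 + 2*V)*V = V*(-4 + 2*V))
g(x(0, 17)) - 1*(-319592) = 2*(0² - 1*17)*(-2 + (0² - 1*17)) - 1*(-319592) = 2*(0 - 17)*(-2 + (0 - 17)) + 319592 = 2*(-17)*(-2 - 17) + 319592 = 2*(-17)*(-19) + 319592 = 646 + 319592 = 320238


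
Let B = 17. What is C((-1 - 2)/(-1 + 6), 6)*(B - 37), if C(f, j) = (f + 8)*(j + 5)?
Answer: -1628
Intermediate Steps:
C(f, j) = (5 + j)*(8 + f) (C(f, j) = (8 + f)*(5 + j) = (5 + j)*(8 + f))
C((-1 - 2)/(-1 + 6), 6)*(B - 37) = (40 + 5*((-1 - 2)/(-1 + 6)) + 8*6 + ((-1 - 2)/(-1 + 6))*6)*(17 - 37) = (40 + 5*(-3/5) + 48 - 3/5*6)*(-20) = (40 + 5*(-3*⅕) + 48 - 3*⅕*6)*(-20) = (40 + 5*(-⅗) + 48 - ⅗*6)*(-20) = (40 - 3 + 48 - 18/5)*(-20) = (407/5)*(-20) = -1628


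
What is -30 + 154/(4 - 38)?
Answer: -587/17 ≈ -34.529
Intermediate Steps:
-30 + 154/(4 - 38) = -30 + 154/(-34) = -30 + 154*(-1/34) = -30 - 77/17 = -587/17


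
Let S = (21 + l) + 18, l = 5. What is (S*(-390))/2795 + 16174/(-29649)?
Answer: -8522818/1274907 ≈ -6.6851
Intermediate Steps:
S = 44 (S = (21 + 5) + 18 = 26 + 18 = 44)
(S*(-390))/2795 + 16174/(-29649) = (44*(-390))/2795 + 16174/(-29649) = -17160*1/2795 + 16174*(-1/29649) = -264/43 - 16174/29649 = -8522818/1274907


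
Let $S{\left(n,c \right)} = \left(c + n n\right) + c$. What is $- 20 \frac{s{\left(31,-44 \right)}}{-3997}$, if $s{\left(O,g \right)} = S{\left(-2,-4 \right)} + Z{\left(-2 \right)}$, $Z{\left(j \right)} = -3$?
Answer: $- \frac{20}{571} \approx -0.035026$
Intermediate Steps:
$S{\left(n,c \right)} = n^{2} + 2 c$ ($S{\left(n,c \right)} = \left(c + n^{2}\right) + c = n^{2} + 2 c$)
$s{\left(O,g \right)} = -7$ ($s{\left(O,g \right)} = \left(\left(-2\right)^{2} + 2 \left(-4\right)\right) - 3 = \left(4 - 8\right) - 3 = -4 - 3 = -7$)
$- 20 \frac{s{\left(31,-44 \right)}}{-3997} = - 20 \left(- \frac{7}{-3997}\right) = - 20 \left(\left(-7\right) \left(- \frac{1}{3997}\right)\right) = \left(-20\right) \frac{1}{571} = - \frac{20}{571}$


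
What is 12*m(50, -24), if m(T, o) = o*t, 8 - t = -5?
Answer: -3744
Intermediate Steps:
t = 13 (t = 8 - 1*(-5) = 8 + 5 = 13)
m(T, o) = 13*o (m(T, o) = o*13 = 13*o)
12*m(50, -24) = 12*(13*(-24)) = 12*(-312) = -3744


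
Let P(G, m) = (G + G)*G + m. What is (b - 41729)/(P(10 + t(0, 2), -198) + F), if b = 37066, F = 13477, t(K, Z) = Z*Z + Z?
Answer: -4663/13791 ≈ -0.33812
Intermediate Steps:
t(K, Z) = Z + Z**2 (t(K, Z) = Z**2 + Z = Z + Z**2)
P(G, m) = m + 2*G**2 (P(G, m) = (2*G)*G + m = 2*G**2 + m = m + 2*G**2)
(b - 41729)/(P(10 + t(0, 2), -198) + F) = (37066 - 41729)/((-198 + 2*(10 + 2*(1 + 2))**2) + 13477) = -4663/((-198 + 2*(10 + 2*3)**2) + 13477) = -4663/((-198 + 2*(10 + 6)**2) + 13477) = -4663/((-198 + 2*16**2) + 13477) = -4663/((-198 + 2*256) + 13477) = -4663/((-198 + 512) + 13477) = -4663/(314 + 13477) = -4663/13791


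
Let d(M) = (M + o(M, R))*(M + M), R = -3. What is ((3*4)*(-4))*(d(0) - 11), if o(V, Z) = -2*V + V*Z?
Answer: 528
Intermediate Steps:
d(M) = -8*M**2 (d(M) = (M + M*(-2 - 3))*(M + M) = (M + M*(-5))*(2*M) = (M - 5*M)*(2*M) = (-4*M)*(2*M) = -8*M**2)
((3*4)*(-4))*(d(0) - 11) = ((3*4)*(-4))*(-8*0**2 - 11) = (12*(-4))*(-8*0 - 11) = -48*(0 - 11) = -48*(-11) = 528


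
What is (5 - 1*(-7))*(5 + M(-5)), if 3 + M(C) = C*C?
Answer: 324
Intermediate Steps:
M(C) = -3 + C² (M(C) = -3 + C*C = -3 + C²)
(5 - 1*(-7))*(5 + M(-5)) = (5 - 1*(-7))*(5 + (-3 + (-5)²)) = (5 + 7)*(5 + (-3 + 25)) = 12*(5 + 22) = 12*27 = 324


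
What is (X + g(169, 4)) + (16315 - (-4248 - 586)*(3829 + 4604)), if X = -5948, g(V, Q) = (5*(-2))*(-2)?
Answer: 40775509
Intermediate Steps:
g(V, Q) = 20 (g(V, Q) = -10*(-2) = 20)
(X + g(169, 4)) + (16315 - (-4248 - 586)*(3829 + 4604)) = (-5948 + 20) + (16315 - (-4248 - 586)*(3829 + 4604)) = -5928 + (16315 - (-4834)*8433) = -5928 + (16315 - 1*(-40765122)) = -5928 + (16315 + 40765122) = -5928 + 40781437 = 40775509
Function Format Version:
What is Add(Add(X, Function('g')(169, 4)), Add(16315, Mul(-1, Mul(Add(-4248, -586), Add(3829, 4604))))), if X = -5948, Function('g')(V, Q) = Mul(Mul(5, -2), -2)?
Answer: 40775509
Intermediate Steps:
Function('g')(V, Q) = 20 (Function('g')(V, Q) = Mul(-10, -2) = 20)
Add(Add(X, Function('g')(169, 4)), Add(16315, Mul(-1, Mul(Add(-4248, -586), Add(3829, 4604))))) = Add(Add(-5948, 20), Add(16315, Mul(-1, Mul(Add(-4248, -586), Add(3829, 4604))))) = Add(-5928, Add(16315, Mul(-1, Mul(-4834, 8433)))) = Add(-5928, Add(16315, Mul(-1, -40765122))) = Add(-5928, Add(16315, 40765122)) = Add(-5928, 40781437) = 40775509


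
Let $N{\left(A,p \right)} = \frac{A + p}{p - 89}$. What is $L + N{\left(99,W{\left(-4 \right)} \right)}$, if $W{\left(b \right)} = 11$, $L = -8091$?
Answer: $- \frac{315604}{39} \approx -8092.4$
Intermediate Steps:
$N{\left(A,p \right)} = \frac{A + p}{-89 + p}$
$L + N{\left(99,W{\left(-4 \right)} \right)} = -8091 + \frac{99 + 11}{-89 + 11} = -8091 + \frac{1}{-78} \cdot 110 = -8091 - \frac{55}{39} = - \frac{315604}{39}$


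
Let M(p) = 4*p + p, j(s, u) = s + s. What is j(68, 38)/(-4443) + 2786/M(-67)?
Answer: -12423758/1488405 ≈ -8.3470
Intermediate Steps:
j(s, u) = 2*s
M(p) = 5*p
j(68, 38)/(-4443) + 2786/M(-67) = (2*68)/(-4443) + 2786/((5*(-67))) = 136*(-1/4443) + 2786/(-335) = -136/4443 + 2786*(-1/335) = -136/4443 - 2786/335 = -12423758/1488405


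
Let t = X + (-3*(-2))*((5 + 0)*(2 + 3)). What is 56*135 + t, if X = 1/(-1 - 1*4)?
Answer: 38549/5 ≈ 7709.8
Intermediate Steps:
X = -⅕ (X = 1/(-1 - 4) = 1/(-5) = -⅕ ≈ -0.20000)
t = 749/5 (t = -⅕ + (-3*(-2))*((5 + 0)*(2 + 3)) = -⅕ + 6*(5*5) = -⅕ + 6*25 = -⅕ + 150 = 749/5 ≈ 149.80)
56*135 + t = 56*135 + 749/5 = 7560 + 749/5 = 38549/5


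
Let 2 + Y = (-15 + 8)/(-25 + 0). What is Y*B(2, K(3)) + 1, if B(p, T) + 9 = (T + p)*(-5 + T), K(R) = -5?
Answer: -878/25 ≈ -35.120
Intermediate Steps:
Y = -43/25 (Y = -2 + (-15 + 8)/(-25 + 0) = -2 - 7/(-25) = -2 - 7*(-1/25) = -2 + 7/25 = -43/25 ≈ -1.7200)
B(p, T) = -9 + (-5 + T)*(T + p) (B(p, T) = -9 + (T + p)*(-5 + T) = -9 + (-5 + T)*(T + p))
Y*B(2, K(3)) + 1 = -43*(-9 + (-5)² - 5*(-5) - 5*2 - 5*2)/25 + 1 = -43*(-9 + 25 + 25 - 10 - 10)/25 + 1 = -43/25*21 + 1 = -903/25 + 1 = -878/25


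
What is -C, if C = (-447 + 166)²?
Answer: -78961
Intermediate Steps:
C = 78961 (C = (-281)² = 78961)
-C = -1*78961 = -78961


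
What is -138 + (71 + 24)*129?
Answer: 12117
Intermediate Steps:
-138 + (71 + 24)*129 = -138 + 95*129 = -138 + 12255 = 12117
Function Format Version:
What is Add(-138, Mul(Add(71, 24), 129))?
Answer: 12117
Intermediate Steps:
Add(-138, Mul(Add(71, 24), 129)) = Add(-138, Mul(95, 129)) = Add(-138, 12255) = 12117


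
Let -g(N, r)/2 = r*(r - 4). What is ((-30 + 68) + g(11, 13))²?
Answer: 38416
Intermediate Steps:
g(N, r) = -2*r*(-4 + r) (g(N, r) = -2*r*(r - 4) = -2*r*(-4 + r))
((-30 + 68) + g(11, 13))² = ((-30 + 68) + 2*13*(4 - 1*13))² = (38 + 2*13*(4 - 13))² = (38 + 2*13*(-9))² = (38 - 234)² = (-196)² = 38416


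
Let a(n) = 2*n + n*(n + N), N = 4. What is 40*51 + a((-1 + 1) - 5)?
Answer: 2035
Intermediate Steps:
a(n) = 2*n + n*(4 + n) (a(n) = 2*n + n*(n + 4) = 2*n + n*(4 + n))
40*51 + a((-1 + 1) - 5) = 40*51 + ((-1 + 1) - 5)*(6 + ((-1 + 1) - 5)) = 2040 + (0 - 5)*(6 + (0 - 5)) = 2040 - 5*(6 - 5) = 2040 - 5*1 = 2040 - 5 = 2035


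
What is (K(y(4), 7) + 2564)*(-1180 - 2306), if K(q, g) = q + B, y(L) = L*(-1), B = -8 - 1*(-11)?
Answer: -8934618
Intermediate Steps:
B = 3 (B = -8 + 11 = 3)
y(L) = -L
K(q, g) = 3 + q (K(q, g) = q + 3 = 3 + q)
(K(y(4), 7) + 2564)*(-1180 - 2306) = ((3 - 1*4) + 2564)*(-1180 - 2306) = ((3 - 4) + 2564)*(-3486) = (-1 + 2564)*(-3486) = 2563*(-3486) = -8934618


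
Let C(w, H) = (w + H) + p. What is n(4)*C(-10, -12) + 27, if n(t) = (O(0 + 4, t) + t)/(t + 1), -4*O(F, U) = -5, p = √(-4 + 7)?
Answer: 39/10 + 21*√3/20 ≈ 5.7187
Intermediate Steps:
p = √3 ≈ 1.7320
O(F, U) = 5/4 (O(F, U) = -¼*(-5) = 5/4)
n(t) = (5/4 + t)/(1 + t) (n(t) = (5/4 + t)/(t + 1) = (5/4 + t)/(1 + t))
C(w, H) = H + w + √3 (C(w, H) = (w + H) + √3 = (H + w) + √3 = H + w + √3)
n(4)*C(-10, -12) + 27 = ((5/4 + 4)/(1 + 4))*(-12 - 10 + √3) + 27 = ((21/4)/5)*(-22 + √3) + 27 = ((⅕)*(21/4))*(-22 + √3) + 27 = 21*(-22 + √3)/20 + 27 = (-231/10 + 21*√3/20) + 27 = 39/10 + 21*√3/20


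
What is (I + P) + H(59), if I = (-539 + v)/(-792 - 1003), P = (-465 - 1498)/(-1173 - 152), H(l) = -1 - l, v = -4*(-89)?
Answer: -27787288/475675 ≈ -58.417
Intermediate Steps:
v = 356
P = 1963/1325 (P = -1963/(-1325) = -1963*(-1/1325) = 1963/1325 ≈ 1.4815)
I = 183/1795 (I = (-539 + 356)/(-792 - 1003) = -183/(-1795) = -183*(-1/1795) = 183/1795 ≈ 0.10195)
(I + P) + H(59) = (183/1795 + 1963/1325) + (-1 - 1*59) = 753212/475675 + (-1 - 59) = 753212/475675 - 60 = -27787288/475675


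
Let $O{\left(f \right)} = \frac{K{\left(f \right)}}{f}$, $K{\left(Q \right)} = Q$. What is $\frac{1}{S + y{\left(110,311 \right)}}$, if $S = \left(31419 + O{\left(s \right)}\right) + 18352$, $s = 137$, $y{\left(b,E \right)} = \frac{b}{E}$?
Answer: $\frac{311}{15479202} \approx 2.0091 \cdot 10^{-5}$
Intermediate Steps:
$O{\left(f \right)} = 1$ ($O{\left(f \right)} = \frac{f}{f} = 1$)
$S = 49772$ ($S = \left(31419 + 1\right) + 18352 = 31420 + 18352 = 49772$)
$\frac{1}{S + y{\left(110,311 \right)}} = \frac{1}{49772 + \frac{110}{311}} = \frac{1}{\frac{15479202}{311}} = \frac{311}{15479202}$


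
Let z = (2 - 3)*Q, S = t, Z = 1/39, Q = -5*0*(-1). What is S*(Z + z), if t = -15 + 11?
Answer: -4/39 ≈ -0.10256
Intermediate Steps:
Q = 0 (Q = 0*(-1) = 0)
t = -4
Z = 1/39 ≈ 0.025641
S = -4
z = 0 (z = (2 - 3)*0 = -1*0 = 0)
S*(Z + z) = -4*(1/39 + 0) = -4*1/39 = -4/39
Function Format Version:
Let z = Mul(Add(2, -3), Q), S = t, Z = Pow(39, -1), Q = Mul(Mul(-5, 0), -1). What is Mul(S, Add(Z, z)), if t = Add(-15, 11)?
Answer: Rational(-4, 39) ≈ -0.10256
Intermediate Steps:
Q = 0 (Q = Mul(0, -1) = 0)
t = -4
Z = Rational(1, 39) ≈ 0.025641
S = -4
z = 0 (z = Mul(Add(2, -3), 0) = Mul(-1, 0) = 0)
Mul(S, Add(Z, z)) = Mul(-4, Add(Rational(1, 39), 0)) = Mul(-4, Rational(1, 39)) = Rational(-4, 39)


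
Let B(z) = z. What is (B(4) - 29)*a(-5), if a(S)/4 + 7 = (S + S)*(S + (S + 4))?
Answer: -5300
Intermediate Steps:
a(S) = -28 + 8*S*(4 + 2*S) (a(S) = -28 + 4*((S + S)*(S + (S + 4))) = -28 + 4*((2*S)*(S + (4 + S))) = -28 + 4*((2*S)*(4 + 2*S)) = -28 + 4*(2*S*(4 + 2*S)) = -28 + 8*S*(4 + 2*S))
(B(4) - 29)*a(-5) = (4 - 29)*(-28 + 16*(-5)² + 32*(-5)) = -25*(-28 + 16*25 - 160) = -25*(-28 + 400 - 160) = -25*212 = -5300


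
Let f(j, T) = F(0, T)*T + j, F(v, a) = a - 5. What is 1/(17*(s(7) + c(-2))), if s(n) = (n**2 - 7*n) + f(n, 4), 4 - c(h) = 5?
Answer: 1/34 ≈ 0.029412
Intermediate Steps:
c(h) = -1 (c(h) = 4 - 1*5 = 4 - 5 = -1)
F(v, a) = -5 + a
f(j, T) = j + T*(-5 + T) (f(j, T) = (-5 + T)*T + j = T*(-5 + T) + j = j + T*(-5 + T))
s(n) = -4 + n**2 - 6*n (s(n) = (n**2 - 7*n) + (n + 4*(-5 + 4)) = (n**2 - 7*n) + (n + 4*(-1)) = (n**2 - 7*n) + (n - 4) = (n**2 - 7*n) + (-4 + n) = -4 + n**2 - 6*n)
1/(17*(s(7) + c(-2))) = 1/(17*((-4 + 7**2 - 6*7) - 1)) = 1/(17*((-4 + 49 - 42) - 1)) = 1/(17*(3 - 1)) = 1/(17*2) = 1/34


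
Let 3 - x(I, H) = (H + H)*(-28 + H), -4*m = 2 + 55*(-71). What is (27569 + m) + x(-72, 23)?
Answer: 115111/4 ≈ 28778.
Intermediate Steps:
m = 3903/4 (m = -(2 + 55*(-71))/4 = -(2 - 3905)/4 = -¼*(-3903) = 3903/4 ≈ 975.75)
x(I, H) = 3 - 2*H*(-28 + H) (x(I, H) = 3 - (H + H)*(-28 + H) = 3 - 2*H*(-28 + H))
(27569 + m) + x(-72, 23) = (27569 + 3903/4) + (3 - 2*23² + 56*23) = 114179/4 + (3 - 2*529 + 1288) = 114179/4 + (3 - 1058 + 1288) = 114179/4 + 233 = 115111/4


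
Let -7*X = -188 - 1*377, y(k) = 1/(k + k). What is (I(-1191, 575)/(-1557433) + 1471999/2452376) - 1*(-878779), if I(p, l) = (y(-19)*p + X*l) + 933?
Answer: 446403943611635124047/507981704337464 ≈ 8.7878e+5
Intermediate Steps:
y(k) = 1/(2*k)
X = 565/7 (X = -(-188 - 1*377)/7 = -(-188 - 377)/7 = -⅐*(-565) = 565/7 ≈ 80.714)
I(p, l) = 933 - p/38 + 565*l/7 (I(p, l) = (((½)/(-19))*p + 565*l/7) + 933 = (((½)*(-1/19))*p + 565*l/7) + 933 = (-p/38 + 565*l/7) + 933 = 933 - p/38 + 565*l/7)
(I(-1191, 575)/(-1557433) + 1471999/2452376) - 1*(-878779) = ((933 - 1/38*(-1191) + (565/7)*575)/(-1557433) + 1471999/2452376) - 1*(-878779) = ((933 + 1191/38 + 324875/7)*(-1/1557433) + 1471999*(1/2452376)) + 878779 = ((12601765/266)*(-1/1557433) + 1471999/2452376) + 878779 = (-12601765/414277178 + 1471999/2452376) + 878779 = 289455662847591/507981704337464 + 878779 = 446403943611635124047/507981704337464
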